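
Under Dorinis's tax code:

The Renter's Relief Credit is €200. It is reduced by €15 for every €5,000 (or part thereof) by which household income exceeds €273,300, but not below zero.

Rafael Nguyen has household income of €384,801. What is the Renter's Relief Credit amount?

Renter's Relief Credit: income exceeds €273,300 by €111,501 → 23 increments × €15 = €345 ≥ base, so the credit is €0.

€0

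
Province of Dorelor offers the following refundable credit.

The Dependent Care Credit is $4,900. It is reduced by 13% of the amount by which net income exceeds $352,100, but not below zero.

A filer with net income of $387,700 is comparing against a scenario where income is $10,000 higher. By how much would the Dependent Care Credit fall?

At $387,700 — 13% of the $35,600 excess over $352,100 is $4,628; credit = $4,900 − $4,628 = $272.
At $397,700 — 13% of the $45,600 excess over $352,100 is $5,928 ≥ base, so the credit is $0.
Lost: $272 − $0 = $272.

$272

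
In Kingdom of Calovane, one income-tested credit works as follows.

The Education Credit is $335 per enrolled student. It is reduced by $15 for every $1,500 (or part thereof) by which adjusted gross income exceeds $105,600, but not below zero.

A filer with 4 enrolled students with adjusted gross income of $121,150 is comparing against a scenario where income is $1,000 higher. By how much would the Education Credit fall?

At $121,150 — base = 4 × $335 = $1,340. income exceeds $105,600 by $15,550, which is 11 full-or-partial $1,500 increments; reduction = 11 × $15 = $165, leaving $1,175.
At $122,150 — base = 4 × $335 = $1,340. income exceeds $105,600 by $16,550, which is 12 full-or-partial $1,500 increments; reduction = 12 × $15 = $180, leaving $1,160.
Lost: $1,175 − $1,160 = $15.

$15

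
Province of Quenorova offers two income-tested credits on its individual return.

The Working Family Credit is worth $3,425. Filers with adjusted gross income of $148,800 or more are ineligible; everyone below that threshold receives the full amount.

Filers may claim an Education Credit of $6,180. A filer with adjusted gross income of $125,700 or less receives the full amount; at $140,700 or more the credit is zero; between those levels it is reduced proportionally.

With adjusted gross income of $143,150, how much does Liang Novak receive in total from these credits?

$3,425

Working Family Credit: $143,150 is below the $148,800 cutoff, so the full $3,425 applies.
Education Credit: $143,150 is at or above $140,700, so the credit is $0.
Total: $3,425 + $0 = $3,425.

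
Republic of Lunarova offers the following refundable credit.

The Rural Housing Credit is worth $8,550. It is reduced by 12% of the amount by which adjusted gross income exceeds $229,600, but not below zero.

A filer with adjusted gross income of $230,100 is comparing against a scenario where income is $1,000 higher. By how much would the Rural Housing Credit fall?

At $230,100 — 12% of the $500 excess over $229,600 is $60; credit = $8,550 − $60 = $8,490.
At $231,100 — 12% of the $1,500 excess over $229,600 is $180; credit = $8,550 − $180 = $8,370.
Lost: $8,490 − $8,370 = $120.

$120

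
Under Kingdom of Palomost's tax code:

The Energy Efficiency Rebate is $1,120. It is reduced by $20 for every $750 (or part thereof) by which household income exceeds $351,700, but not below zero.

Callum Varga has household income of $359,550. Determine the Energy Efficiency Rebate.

Energy Efficiency Rebate: income exceeds $351,700 by $7,850, which is 11 full-or-partial $750 increments; reduction = 11 × $20 = $220, leaving $900.

$900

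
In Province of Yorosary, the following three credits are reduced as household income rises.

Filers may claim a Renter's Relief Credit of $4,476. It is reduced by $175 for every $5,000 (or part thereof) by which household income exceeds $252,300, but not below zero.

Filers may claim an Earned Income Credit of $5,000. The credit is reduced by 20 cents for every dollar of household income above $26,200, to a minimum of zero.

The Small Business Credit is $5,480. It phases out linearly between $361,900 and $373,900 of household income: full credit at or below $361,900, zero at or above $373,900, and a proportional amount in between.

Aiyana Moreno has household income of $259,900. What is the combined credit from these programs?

Renter's Relief Credit: income exceeds $252,300 by $7,600, which is 2 full-or-partial $5,000 increments; reduction = 2 × $175 = $350, leaving $4,126.
Earned Income Credit: 20% of the $233,700 excess over $26,200 is $46,740 ≥ base, so the credit is $0.
Small Business Credit: $259,900 is at or below the $361,900 threshold, so the full $5,480 applies.
Total: $4,126 + $0 + $5,480 = $9,606.

$9,606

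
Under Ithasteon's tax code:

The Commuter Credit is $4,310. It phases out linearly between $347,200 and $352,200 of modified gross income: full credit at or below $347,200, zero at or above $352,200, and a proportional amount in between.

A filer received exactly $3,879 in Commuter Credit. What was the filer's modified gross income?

$3,879 is 3,879/4,310 of the full $4,310, so 431/4,310 of the $5,000 range has been used: income = $347,200 + $5,000 × 431/4,310 = $347,700.

$347,700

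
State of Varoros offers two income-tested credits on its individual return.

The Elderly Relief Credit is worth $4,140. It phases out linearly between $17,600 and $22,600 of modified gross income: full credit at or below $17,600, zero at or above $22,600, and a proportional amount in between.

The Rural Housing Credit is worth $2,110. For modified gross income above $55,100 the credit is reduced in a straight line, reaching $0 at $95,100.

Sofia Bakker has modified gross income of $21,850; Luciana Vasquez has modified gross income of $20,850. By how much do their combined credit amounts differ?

Sofia ($21,850): Elderly Relief Credit: $21,850 is $4,250 into a $5,000 phase-out range, leaving 750/5,000 of the credit: $4,140 × 750/5,000 = $621. Rural Housing Credit: $21,850 is at or below the $55,100 threshold, so the full $2,110 applies. total $621 + $2,110 = $2,731
Luciana ($20,850): Elderly Relief Credit: $20,850 is $3,250 into a $5,000 phase-out range, leaving 1,750/5,000 of the credit: $4,140 × 1,750/5,000 = $1,449. Rural Housing Credit: $20,850 is at or below the $55,100 threshold, so the full $2,110 applies. total $1,449 + $2,110 = $3,559
Difference: |$2,731 − $3,559| = $828.

$828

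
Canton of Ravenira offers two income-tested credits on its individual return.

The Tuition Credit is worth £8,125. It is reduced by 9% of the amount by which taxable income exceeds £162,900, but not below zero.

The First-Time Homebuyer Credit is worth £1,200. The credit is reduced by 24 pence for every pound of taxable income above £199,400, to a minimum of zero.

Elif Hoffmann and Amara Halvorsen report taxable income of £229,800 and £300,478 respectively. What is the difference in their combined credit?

Elif (£229,800): Tuition Credit: 9% of the £66,900 excess over £162,900 is £6,021; credit = £8,125 − £6,021 = £2,104. First-Time Homebuyer Credit: 24% of the £30,400 excess over £199,400 is £7,296 ≥ base, so the credit is £0. total £2,104 + £0 = £2,104
Amara (£300,478): Tuition Credit: 9% of the £137,578 excess over £162,900 is £12,382.02 ≥ base, so the credit is £0. First-Time Homebuyer Credit: 24% of the £101,078 excess over £199,400 is £24,258.72 ≥ base, so the credit is £0. total £0 + £0 = £0
Difference: |£2,104 − £0| = £2,104.

£2,104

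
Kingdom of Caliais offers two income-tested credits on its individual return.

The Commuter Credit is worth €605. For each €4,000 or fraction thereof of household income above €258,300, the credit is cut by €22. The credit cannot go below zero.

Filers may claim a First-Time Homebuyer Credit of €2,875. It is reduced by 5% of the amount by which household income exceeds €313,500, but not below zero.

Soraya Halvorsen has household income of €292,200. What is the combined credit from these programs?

Commuter Credit: income exceeds €258,300 by €33,900, which is 9 full-or-partial €4,000 increments; reduction = 9 × €22 = €198, leaving €407.
First-Time Homebuyer Credit: €292,200 is at or below the €313,500 threshold, so the full €2,875 applies.
Total: €407 + €2,875 = €3,282.

€3,282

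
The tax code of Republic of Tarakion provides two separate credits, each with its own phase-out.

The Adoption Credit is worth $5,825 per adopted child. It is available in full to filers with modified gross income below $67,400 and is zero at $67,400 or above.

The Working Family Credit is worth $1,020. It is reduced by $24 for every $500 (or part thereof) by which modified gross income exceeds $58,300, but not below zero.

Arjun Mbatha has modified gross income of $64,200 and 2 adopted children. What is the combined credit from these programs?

Adoption Credit: base = 2 × $5,825 = $11,650. $64,200 is below the $67,400 cutoff, so the full $11,650 applies.
Working Family Credit: income exceeds $58,300 by $5,900, which is 12 full-or-partial $500 increments; reduction = 12 × $24 = $288, leaving $732.
Total: $11,650 + $732 = $12,382.

$12,382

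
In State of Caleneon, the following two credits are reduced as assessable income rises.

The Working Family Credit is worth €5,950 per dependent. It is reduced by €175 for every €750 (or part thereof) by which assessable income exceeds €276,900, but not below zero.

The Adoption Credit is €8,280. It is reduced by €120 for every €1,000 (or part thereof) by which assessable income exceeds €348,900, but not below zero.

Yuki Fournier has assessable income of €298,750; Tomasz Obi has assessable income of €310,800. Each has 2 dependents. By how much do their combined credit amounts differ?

€2,800

Yuki (€298,750): Working Family Credit: base = 2 × €5,950 = €11,900. income exceeds €276,900 by €21,850, which is 30 full-or-partial €750 increments; reduction = 30 × €175 = €5,250, leaving €6,650. Adoption Credit: €298,750 is at or below the €348,900 threshold, so the full €8,280 applies. total €6,650 + €8,280 = €14,930
Tomasz (€310,800): Working Family Credit: base = 2 × €5,950 = €11,900. income exceeds €276,900 by €33,900, which is 46 full-or-partial €750 increments; reduction = 46 × €175 = €8,050, leaving €3,850. Adoption Credit: €310,800 is at or below the €348,900 threshold, so the full €8,280 applies. total €3,850 + €8,280 = €12,130
Difference: |€14,930 − €12,130| = €2,800.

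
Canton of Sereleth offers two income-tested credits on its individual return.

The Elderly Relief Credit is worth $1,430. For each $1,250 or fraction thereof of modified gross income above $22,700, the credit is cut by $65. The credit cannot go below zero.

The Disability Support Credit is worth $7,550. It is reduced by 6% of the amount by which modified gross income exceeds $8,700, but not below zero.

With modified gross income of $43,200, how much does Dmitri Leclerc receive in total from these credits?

$5,805

Elderly Relief Credit: income exceeds $22,700 by $20,500, which is 17 full-or-partial $1,250 increments; reduction = 17 × $65 = $1,105, leaving $325.
Disability Support Credit: 6% of the $34,500 excess over $8,700 is $2,070; credit = $7,550 − $2,070 = $5,480.
Total: $325 + $5,480 = $5,805.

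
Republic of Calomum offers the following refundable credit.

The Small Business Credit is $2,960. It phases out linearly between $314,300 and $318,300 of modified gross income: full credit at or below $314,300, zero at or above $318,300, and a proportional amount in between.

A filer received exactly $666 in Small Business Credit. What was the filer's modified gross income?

$317,400

$666 is 666/2,960 of the full $2,960, so 2,294/2,960 of the $4,000 range has been used: income = $314,300 + $4,000 × 2,294/2,960 = $317,400.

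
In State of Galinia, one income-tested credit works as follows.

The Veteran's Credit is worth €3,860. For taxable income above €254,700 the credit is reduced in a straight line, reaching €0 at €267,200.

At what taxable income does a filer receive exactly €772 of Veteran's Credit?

€772 is 772/3,860 of the full €3,860, so 3,088/3,860 of the €12,500 range has been used: income = €254,700 + €12,500 × 3,088/3,860 = €264,700.

€264,700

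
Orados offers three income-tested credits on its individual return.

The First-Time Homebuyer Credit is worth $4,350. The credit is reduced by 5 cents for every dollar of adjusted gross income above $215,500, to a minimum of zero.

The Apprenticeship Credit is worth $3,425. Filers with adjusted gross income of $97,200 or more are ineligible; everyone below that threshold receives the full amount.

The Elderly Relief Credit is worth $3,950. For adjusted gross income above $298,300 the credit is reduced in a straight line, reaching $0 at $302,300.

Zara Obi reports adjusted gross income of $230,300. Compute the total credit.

First-Time Homebuyer Credit: 5% of the $14,800 excess over $215,500 is $740; credit = $4,350 − $740 = $3,610.
Apprenticeship Credit: $230,300 meets or exceeds the $97,200 cutoff, so the credit is $0.
Elderly Relief Credit: $230,300 is at or below the $298,300 threshold, so the full $3,950 applies.
Total: $3,610 + $0 + $3,950 = $7,560.

$7,560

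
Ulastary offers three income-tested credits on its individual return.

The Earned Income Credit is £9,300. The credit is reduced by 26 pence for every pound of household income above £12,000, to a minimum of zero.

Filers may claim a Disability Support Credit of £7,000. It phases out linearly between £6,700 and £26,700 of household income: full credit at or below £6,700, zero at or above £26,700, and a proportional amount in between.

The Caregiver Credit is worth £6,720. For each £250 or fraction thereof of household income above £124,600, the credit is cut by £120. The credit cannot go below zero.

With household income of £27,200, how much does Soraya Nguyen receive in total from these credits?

Earned Income Credit: 26% of the £15,200 excess over £12,000 is £3,952; credit = £9,300 − £3,952 = £5,348.
Disability Support Credit: £27,200 is at or above £26,700, so the credit is £0.
Caregiver Credit: £27,200 is at or below the £124,600 threshold, so the full £6,720 applies.
Total: £5,348 + £0 + £6,720 = £12,068.

£12,068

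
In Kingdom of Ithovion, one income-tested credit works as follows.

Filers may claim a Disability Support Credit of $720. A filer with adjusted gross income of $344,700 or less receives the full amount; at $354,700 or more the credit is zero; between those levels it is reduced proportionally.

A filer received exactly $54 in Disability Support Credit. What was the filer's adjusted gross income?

$54 is 54/720 of the full $720, so 666/720 of the $10,000 range has been used: income = $344,700 + $10,000 × 666/720 = $353,950.

$353,950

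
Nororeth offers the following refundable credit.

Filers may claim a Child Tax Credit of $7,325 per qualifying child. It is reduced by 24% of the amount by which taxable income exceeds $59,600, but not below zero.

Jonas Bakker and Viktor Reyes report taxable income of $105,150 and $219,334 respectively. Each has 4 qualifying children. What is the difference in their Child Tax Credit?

Jonas ($105,150): Child Tax Credit: base = 4 × $7,325 = $29,300. 24% of the $45,550 excess over $59,600 is $10,932; credit = $29,300 − $10,932 = $18,368.
Viktor ($219,334): Child Tax Credit: base = 4 × $7,325 = $29,300. 24% of the $159,734 excess over $59,600 is $38,336.16 ≥ base, so the credit is $0.
Difference: |$18,368 − $0| = $18,368.

$18,368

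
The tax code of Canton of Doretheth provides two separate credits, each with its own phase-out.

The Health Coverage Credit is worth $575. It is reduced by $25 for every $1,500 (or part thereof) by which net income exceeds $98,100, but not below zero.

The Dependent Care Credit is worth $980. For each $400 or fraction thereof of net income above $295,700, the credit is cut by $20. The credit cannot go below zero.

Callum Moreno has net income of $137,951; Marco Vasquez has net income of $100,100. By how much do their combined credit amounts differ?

Callum ($137,951): Health Coverage Credit: income exceeds $98,100 by $39,851 → 27 increments × $25 = $675 ≥ base, so the credit is $0. Dependent Care Credit: $137,951 is at or below the $295,700 threshold, so the full $980 applies. total $0 + $980 = $980
Marco ($100,100): Health Coverage Credit: income exceeds $98,100 by $2,000, which is 2 full-or-partial $1,500 increments; reduction = 2 × $25 = $50, leaving $525. Dependent Care Credit: $100,100 is at or below the $295,700 threshold, so the full $980 applies. total $525 + $980 = $1,505
Difference: |$980 − $1,505| = $525.

$525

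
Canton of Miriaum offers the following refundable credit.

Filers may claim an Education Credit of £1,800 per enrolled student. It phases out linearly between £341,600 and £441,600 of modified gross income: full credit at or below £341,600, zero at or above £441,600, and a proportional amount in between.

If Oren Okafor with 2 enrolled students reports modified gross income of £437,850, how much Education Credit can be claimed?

£135

Education Credit: base = 2 × £1,800 = £3,600. £437,850 is £96,250 into a £100,000 phase-out range, leaving 3,750/100,000 of the credit: £3,600 × 3,750/100,000 = £135.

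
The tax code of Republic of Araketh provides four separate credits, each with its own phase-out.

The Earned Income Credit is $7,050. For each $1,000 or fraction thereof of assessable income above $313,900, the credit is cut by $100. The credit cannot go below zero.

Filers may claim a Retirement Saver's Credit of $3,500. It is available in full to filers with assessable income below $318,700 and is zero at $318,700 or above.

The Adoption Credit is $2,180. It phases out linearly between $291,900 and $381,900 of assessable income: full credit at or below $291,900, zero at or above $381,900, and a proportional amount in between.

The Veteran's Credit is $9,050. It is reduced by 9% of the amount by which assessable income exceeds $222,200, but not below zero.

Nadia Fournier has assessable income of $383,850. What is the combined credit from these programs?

Earned Income Credit: income exceeds $313,900 by $69,950, which is 70 full-or-partial $1,000 increments; reduction = 70 × $100 = $7,000, leaving $50.
Retirement Saver's Credit: $383,850 meets or exceeds the $318,700 cutoff, so the credit is $0.
Adoption Credit: $383,850 is at or above $381,900, so the credit is $0.
Veteran's Credit: 9% of the $161,650 excess over $222,200 is $14,548.50 ≥ base, so the credit is $0.
Total: $50 + $0 + $0 + $0 = $50.

$50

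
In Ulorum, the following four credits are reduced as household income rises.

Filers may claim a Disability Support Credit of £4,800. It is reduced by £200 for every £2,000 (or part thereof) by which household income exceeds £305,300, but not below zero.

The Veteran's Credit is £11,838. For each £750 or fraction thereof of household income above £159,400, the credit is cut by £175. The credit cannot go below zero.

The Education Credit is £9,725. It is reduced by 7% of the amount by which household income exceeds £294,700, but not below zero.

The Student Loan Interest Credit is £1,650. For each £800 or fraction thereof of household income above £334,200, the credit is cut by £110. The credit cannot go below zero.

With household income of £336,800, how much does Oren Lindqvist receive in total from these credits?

£9,588

Disability Support Credit: income exceeds £305,300 by £31,500, which is 16 full-or-partial £2,000 increments; reduction = 16 × £200 = £3,200, leaving £1,600.
Veteran's Credit: income exceeds £159,400 by £177,400 → 237 increments × £175 = £41,475 ≥ base, so the credit is £0.
Education Credit: 7% of the £42,100 excess over £294,700 is £2,947; credit = £9,725 − £2,947 = £6,778.
Student Loan Interest Credit: income exceeds £334,200 by £2,600, which is 4 full-or-partial £800 increments; reduction = 4 × £110 = £440, leaving £1,210.
Total: £1,600 + £0 + £6,778 + £1,210 = £9,588.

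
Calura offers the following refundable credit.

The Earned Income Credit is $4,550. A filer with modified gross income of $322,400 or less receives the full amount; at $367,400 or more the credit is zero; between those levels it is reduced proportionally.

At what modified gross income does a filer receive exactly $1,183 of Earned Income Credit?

$355,700

$1,183 is 1,183/4,550 of the full $4,550, so 3,367/4,550 of the $45,000 range has been used: income = $322,400 + $45,000 × 3,367/4,550 = $355,700.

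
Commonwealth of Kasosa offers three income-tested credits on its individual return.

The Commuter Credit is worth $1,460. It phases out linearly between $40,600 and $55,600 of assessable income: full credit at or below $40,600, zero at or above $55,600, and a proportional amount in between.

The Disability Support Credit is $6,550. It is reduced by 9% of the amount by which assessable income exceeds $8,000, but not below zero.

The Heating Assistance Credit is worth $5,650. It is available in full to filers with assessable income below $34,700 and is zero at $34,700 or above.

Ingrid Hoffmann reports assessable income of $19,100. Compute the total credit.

Commuter Credit: $19,100 is at or below the $40,600 threshold, so the full $1,460 applies.
Disability Support Credit: 9% of the $11,100 excess over $8,000 is $999; credit = $6,550 − $999 = $5,551.
Heating Assistance Credit: $19,100 is below the $34,700 cutoff, so the full $5,650 applies.
Total: $1,460 + $5,551 + $5,650 = $12,661.

$12,661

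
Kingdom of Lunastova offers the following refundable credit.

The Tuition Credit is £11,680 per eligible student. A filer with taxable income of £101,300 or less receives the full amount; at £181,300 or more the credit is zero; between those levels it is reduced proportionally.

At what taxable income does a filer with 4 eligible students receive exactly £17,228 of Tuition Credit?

£151,800

Full credit = 4 × £11,680 = £46,720.
£17,228 is 17,228/46,720 of the full £46,720, so 29,492/46,720 of the £80,000 range has been used: income = £101,300 + £80,000 × 29,492/46,720 = £151,800.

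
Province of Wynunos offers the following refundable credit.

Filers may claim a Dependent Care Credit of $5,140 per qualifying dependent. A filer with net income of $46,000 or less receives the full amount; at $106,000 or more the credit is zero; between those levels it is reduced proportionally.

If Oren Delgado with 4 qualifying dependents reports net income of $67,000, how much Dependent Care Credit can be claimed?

$13,364

Dependent Care Credit: base = 4 × $5,140 = $20,560. $67,000 is $21,000 into a $60,000 phase-out range, leaving 39,000/60,000 of the credit: $20,560 × 39,000/60,000 = $13,364.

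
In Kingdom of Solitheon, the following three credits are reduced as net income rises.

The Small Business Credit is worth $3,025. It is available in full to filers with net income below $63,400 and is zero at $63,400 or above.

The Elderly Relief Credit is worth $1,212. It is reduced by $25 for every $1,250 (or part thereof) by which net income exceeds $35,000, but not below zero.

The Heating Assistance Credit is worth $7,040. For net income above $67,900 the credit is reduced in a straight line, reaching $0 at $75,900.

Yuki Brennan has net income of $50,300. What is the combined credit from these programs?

Small Business Credit: $50,300 is below the $63,400 cutoff, so the full $3,025 applies.
Elderly Relief Credit: income exceeds $35,000 by $15,300, which is 13 full-or-partial $1,250 increments; reduction = 13 × $25 = $325, leaving $887.
Heating Assistance Credit: $50,300 is at or below the $67,900 threshold, so the full $7,040 applies.
Total: $3,025 + $887 + $7,040 = $10,952.

$10,952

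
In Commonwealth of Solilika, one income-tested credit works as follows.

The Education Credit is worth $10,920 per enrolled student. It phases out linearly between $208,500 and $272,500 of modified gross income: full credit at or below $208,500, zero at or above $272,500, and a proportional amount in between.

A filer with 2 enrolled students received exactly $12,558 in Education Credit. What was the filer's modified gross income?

$235,700

Full credit = 2 × $10,920 = $21,840.
$12,558 is 12,558/21,840 of the full $21,840, so 9,282/21,840 of the $64,000 range has been used: income = $208,500 + $64,000 × 9,282/21,840 = $235,700.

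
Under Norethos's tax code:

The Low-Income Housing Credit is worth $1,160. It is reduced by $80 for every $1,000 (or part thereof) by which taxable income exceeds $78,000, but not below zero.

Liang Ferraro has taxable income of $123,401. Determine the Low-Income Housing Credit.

Low-Income Housing Credit: income exceeds $78,000 by $45,401 → 46 increments × $80 = $3,680 ≥ base, so the credit is $0.

$0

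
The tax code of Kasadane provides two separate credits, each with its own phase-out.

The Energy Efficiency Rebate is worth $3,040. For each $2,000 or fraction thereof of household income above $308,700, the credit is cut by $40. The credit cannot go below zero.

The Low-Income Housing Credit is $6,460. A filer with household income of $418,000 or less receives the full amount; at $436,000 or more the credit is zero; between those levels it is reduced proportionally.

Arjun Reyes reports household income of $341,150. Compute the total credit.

$8,820

Energy Efficiency Rebate: income exceeds $308,700 by $32,450, which is 17 full-or-partial $2,000 increments; reduction = 17 × $40 = $680, leaving $2,360.
Low-Income Housing Credit: $341,150 is at or below the $418,000 threshold, so the full $6,460 applies.
Total: $2,360 + $6,460 = $8,820.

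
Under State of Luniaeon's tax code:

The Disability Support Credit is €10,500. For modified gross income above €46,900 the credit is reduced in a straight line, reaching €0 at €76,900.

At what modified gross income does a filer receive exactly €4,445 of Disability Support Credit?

€4,445 is 4,445/10,500 of the full €10,500, so 6,055/10,500 of the €30,000 range has been used: income = €46,900 + €30,000 × 6,055/10,500 = €64,200.

€64,200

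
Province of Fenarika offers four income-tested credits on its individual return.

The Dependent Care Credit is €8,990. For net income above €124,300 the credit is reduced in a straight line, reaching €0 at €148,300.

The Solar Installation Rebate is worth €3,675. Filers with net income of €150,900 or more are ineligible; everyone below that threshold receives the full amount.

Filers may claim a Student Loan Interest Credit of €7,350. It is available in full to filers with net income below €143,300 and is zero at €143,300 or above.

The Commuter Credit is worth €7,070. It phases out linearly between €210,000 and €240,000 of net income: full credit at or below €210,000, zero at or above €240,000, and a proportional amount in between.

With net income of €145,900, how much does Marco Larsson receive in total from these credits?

€11,644

Dependent Care Credit: €145,900 is €21,600 into a €24,000 phase-out range, leaving 2,400/24,000 of the credit: €8,990 × 2,400/24,000 = €899.
Solar Installation Rebate: €145,900 is below the €150,900 cutoff, so the full €3,675 applies.
Student Loan Interest Credit: €145,900 meets or exceeds the €143,300 cutoff, so the credit is €0.
Commuter Credit: €145,900 is at or below the €210,000 threshold, so the full €7,070 applies.
Total: €899 + €3,675 + €0 + €7,070 = €11,644.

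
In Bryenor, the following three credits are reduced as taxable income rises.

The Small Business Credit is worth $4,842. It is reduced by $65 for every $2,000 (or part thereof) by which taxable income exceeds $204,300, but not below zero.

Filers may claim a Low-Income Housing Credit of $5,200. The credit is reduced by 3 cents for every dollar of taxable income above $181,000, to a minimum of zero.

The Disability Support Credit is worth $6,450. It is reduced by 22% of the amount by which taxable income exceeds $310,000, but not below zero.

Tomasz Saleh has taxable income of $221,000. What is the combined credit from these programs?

Small Business Credit: income exceeds $204,300 by $16,700, which is 9 full-or-partial $2,000 increments; reduction = 9 × $65 = $585, leaving $4,257.
Low-Income Housing Credit: 3% of the $40,000 excess over $181,000 is $1,200; credit = $5,200 − $1,200 = $4,000.
Disability Support Credit: $221,000 is at or below the $310,000 threshold, so the full $6,450 applies.
Total: $4,257 + $4,000 + $6,450 = $14,707.

$14,707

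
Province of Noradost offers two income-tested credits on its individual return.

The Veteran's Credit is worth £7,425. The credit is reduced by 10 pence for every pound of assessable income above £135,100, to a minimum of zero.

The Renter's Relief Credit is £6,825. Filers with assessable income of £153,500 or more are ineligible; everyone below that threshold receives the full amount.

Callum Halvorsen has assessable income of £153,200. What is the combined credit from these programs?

Veteran's Credit: 10% of the £18,100 excess over £135,100 is £1,810; credit = £7,425 − £1,810 = £5,615.
Renter's Relief Credit: £153,200 is below the £153,500 cutoff, so the full £6,825 applies.
Total: £5,615 + £6,825 = £12,440.

£12,440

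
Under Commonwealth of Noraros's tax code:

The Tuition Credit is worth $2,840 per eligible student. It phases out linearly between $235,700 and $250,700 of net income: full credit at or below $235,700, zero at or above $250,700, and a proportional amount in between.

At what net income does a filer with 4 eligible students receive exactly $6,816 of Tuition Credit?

$241,700

Full credit = 4 × $2,840 = $11,360.
$6,816 is 6,816/11,360 of the full $11,360, so 4,544/11,360 of the $15,000 range has been used: income = $235,700 + $15,000 × 4,544/11,360 = $241,700.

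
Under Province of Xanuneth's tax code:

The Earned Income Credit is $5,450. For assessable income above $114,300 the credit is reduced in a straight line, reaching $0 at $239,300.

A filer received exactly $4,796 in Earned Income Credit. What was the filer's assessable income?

$129,300

$4,796 is 4,796/5,450 of the full $5,450, so 654/5,450 of the $125,000 range has been used: income = $114,300 + $125,000 × 654/5,450 = $129,300.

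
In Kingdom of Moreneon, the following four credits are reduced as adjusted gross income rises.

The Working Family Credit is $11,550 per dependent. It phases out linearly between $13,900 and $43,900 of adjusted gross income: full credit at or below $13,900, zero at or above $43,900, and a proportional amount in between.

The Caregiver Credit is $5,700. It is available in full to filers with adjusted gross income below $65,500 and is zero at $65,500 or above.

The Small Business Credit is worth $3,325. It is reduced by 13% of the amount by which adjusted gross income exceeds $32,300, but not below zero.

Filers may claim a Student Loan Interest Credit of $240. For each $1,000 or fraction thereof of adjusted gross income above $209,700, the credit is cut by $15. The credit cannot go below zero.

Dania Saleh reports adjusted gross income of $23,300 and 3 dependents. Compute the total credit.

Working Family Credit: base = 3 × $11,550 = $34,650. $23,300 is $9,400 into a $30,000 phase-out range, leaving 20,600/30,000 of the credit: $34,650 × 20,600/30,000 = $23,793.
Caregiver Credit: $23,300 is below the $65,500 cutoff, so the full $5,700 applies.
Small Business Credit: $23,300 is at or below the $32,300 threshold, so the full $3,325 applies.
Student Loan Interest Credit: $23,300 is at or below the $209,700 threshold, so the full $240 applies.
Total: $23,793 + $5,700 + $3,325 + $240 = $33,058.

$33,058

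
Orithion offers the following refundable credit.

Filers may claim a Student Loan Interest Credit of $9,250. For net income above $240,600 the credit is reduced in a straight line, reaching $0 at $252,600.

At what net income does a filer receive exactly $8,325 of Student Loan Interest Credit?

$241,800

$8,325 is 8,325/9,250 of the full $9,250, so 925/9,250 of the $12,000 range has been used: income = $240,600 + $12,000 × 925/9,250 = $241,800.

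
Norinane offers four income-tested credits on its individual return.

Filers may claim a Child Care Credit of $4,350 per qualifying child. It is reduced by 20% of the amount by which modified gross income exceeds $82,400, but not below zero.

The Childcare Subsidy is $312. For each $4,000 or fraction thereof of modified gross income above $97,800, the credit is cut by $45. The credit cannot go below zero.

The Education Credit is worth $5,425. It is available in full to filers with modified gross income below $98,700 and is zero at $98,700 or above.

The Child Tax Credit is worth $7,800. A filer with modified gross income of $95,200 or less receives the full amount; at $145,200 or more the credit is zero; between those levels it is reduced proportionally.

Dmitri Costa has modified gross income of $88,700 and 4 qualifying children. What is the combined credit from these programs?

Child Care Credit: base = 4 × $4,350 = $17,400. 20% of the $6,300 excess over $82,400 is $1,260; credit = $17,400 − $1,260 = $16,140.
Childcare Subsidy: $88,700 is at or below the $97,800 threshold, so the full $312 applies.
Education Credit: $88,700 is below the $98,700 cutoff, so the full $5,425 applies.
Child Tax Credit: $88,700 is at or below the $95,200 threshold, so the full $7,800 applies.
Total: $16,140 + $312 + $5,425 + $7,800 = $29,677.

$29,677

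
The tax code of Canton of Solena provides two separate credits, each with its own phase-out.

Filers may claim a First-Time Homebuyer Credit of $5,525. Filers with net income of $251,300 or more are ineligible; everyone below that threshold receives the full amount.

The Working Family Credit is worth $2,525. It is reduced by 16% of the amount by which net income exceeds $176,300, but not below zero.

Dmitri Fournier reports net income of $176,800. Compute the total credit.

$7,970

First-Time Homebuyer Credit: $176,800 is below the $251,300 cutoff, so the full $5,525 applies.
Working Family Credit: 16% of the $500 excess over $176,300 is $80; credit = $2,525 − $80 = $2,445.
Total: $5,525 + $2,445 = $7,970.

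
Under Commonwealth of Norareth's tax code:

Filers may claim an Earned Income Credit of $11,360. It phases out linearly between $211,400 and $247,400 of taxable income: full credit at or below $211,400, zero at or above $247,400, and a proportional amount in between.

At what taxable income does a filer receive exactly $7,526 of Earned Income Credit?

$223,550

$7,526 is 7,526/11,360 of the full $11,360, so 3,834/11,360 of the $36,000 range has been used: income = $211,400 + $36,000 × 3,834/11,360 = $223,550.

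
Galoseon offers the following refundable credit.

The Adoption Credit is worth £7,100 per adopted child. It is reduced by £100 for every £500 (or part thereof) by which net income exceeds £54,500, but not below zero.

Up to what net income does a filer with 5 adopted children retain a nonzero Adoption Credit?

Full credit = 5 × £7,100 = £35,500.
After 354 increments the reduction is 354 × £100 = £35,400, leaving £100; one more increment wipes it out. Increment 354 ends at excess 354 × £500 = £177,000, so the highest qualifying income is £54,500 + £177,000 = £231,500.

£231,500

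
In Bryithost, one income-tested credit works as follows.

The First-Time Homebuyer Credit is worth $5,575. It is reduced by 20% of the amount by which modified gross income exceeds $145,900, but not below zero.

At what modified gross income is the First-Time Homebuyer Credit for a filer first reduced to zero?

$173,775

The credit falls by 20% of each dollar above $145,900, so it reaches zero when the excess is $5,575 / 20% = $27,875: income = $145,900 + $27,875 = $173,775.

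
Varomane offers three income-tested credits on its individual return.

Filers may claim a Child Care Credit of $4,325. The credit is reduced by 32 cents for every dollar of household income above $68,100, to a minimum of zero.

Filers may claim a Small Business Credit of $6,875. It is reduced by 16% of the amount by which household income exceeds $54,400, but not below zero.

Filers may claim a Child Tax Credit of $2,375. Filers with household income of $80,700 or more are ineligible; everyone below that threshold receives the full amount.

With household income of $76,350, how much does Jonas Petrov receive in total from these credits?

$7,423

Child Care Credit: 32% of the $8,250 excess over $68,100 is $2,640; credit = $4,325 − $2,640 = $1,685.
Small Business Credit: 16% of the $21,950 excess over $54,400 is $3,512; credit = $6,875 − $3,512 = $3,363.
Child Tax Credit: $76,350 is below the $80,700 cutoff, so the full $2,375 applies.
Total: $1,685 + $3,363 + $2,375 = $7,423.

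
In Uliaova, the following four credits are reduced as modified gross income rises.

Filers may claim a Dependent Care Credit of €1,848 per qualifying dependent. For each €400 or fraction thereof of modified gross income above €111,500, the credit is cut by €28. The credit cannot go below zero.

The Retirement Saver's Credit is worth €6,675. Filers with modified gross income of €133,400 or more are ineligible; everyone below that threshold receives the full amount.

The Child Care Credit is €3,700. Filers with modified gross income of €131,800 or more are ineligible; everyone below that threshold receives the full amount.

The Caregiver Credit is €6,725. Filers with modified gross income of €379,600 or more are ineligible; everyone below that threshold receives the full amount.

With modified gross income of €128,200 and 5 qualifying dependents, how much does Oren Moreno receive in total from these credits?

Dependent Care Credit: base = 5 × €1,848 = €9,240. income exceeds €111,500 by €16,700, which is 42 full-or-partial €400 increments; reduction = 42 × €28 = €1,176, leaving €8,064.
Retirement Saver's Credit: €128,200 is below the €133,400 cutoff, so the full €6,675 applies.
Child Care Credit: €128,200 is below the €131,800 cutoff, so the full €3,700 applies.
Caregiver Credit: €128,200 is below the €379,600 cutoff, so the full €6,725 applies.
Total: €8,064 + €6,675 + €3,700 + €6,725 = €25,164.

€25,164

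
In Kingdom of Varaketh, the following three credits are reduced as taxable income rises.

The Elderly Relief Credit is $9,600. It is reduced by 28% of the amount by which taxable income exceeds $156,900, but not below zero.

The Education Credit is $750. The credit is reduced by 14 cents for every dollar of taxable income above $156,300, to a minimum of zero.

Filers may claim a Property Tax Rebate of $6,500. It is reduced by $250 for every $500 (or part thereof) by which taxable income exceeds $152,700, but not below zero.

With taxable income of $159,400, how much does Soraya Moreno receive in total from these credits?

Elderly Relief Credit: 28% of the $2,500 excess over $156,900 is $700; credit = $9,600 − $700 = $8,900.
Education Credit: 14% of the $3,100 excess over $156,300 is $434; credit = $750 − $434 = $316.
Property Tax Rebate: income exceeds $152,700 by $6,700, which is 14 full-or-partial $500 increments; reduction = 14 × $250 = $3,500, leaving $3,000.
Total: $8,900 + $316 + $3,000 = $12,216.

$12,216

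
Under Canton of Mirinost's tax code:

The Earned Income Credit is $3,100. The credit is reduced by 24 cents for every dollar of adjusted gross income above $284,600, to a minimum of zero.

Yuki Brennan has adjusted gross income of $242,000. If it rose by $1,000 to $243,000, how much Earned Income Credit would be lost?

$0

At $242,000 — $242,000 is at or below the $284,600 threshold, so the full $3,100 applies.
At $243,000 — $243,000 is at or below the $284,600 threshold, so the full $3,100 applies.
Lost: $3,100 − $3,100 = $0.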